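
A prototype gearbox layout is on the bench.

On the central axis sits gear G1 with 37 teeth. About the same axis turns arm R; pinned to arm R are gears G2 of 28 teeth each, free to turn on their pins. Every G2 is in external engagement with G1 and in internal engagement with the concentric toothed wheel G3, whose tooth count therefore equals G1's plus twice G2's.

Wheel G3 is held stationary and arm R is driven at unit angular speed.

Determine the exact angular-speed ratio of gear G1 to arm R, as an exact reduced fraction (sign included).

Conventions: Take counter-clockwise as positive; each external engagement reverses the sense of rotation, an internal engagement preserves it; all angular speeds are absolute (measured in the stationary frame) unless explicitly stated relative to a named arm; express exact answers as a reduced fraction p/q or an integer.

130/37

topology: planetary set — G1 37T / G2 28T / G3 93T, arm = carrier (Willis)
ring teeth: 37 + 2·28 = 93
37(ω_sun−ω_arm) = −93(ω_ring−ω_arm),  ω_ring = 0, ω_arm = 1
ω_sun = 1 − (93/37)(0−1) = 130/37
ω_out/ω_in = 130/37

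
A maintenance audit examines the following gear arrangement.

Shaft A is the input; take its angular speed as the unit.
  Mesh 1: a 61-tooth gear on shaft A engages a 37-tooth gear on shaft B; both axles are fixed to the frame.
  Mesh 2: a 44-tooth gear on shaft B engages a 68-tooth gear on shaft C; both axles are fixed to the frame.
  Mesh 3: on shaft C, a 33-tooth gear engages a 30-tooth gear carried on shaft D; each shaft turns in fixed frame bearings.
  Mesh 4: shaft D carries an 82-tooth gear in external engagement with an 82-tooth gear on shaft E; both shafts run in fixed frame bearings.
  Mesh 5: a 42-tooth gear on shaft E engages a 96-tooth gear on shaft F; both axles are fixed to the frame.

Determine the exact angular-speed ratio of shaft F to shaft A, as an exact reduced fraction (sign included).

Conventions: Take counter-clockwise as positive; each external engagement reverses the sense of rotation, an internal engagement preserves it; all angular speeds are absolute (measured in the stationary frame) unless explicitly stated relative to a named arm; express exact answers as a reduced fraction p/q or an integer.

class = fixed-axis compound train [5 meshes; 5 ratios multiply, 5 sense flips]
mesh 1 [61T→37T]: running ratio 61/37, sense −
mesh 2 [44T→68T]: running ratio 671/629, sense +
mesh 3 [33T→30T]: running ratio 7381/6290, sense −
mesh 4 [82T→82T]: running ratio 7381/6290, sense +
mesh 5 [42T→96T]: running ratio 51667/100640, sense −
ω_out/ω_in = -51667/100640

-51667/100640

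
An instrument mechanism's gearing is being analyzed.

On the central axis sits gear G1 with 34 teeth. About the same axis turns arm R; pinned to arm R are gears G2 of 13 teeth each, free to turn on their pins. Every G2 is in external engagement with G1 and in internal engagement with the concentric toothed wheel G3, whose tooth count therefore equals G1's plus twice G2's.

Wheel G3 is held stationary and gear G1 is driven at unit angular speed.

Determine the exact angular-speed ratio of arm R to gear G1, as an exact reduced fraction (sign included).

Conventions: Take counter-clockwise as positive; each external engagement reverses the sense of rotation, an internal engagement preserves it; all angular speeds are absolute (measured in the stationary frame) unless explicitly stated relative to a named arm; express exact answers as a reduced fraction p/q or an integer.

planetary set (34T centre, 13T on arm, 60T internal) — Willis relation
ring teeth: 34 + 2·13 = 60
34(ω_sun−ω_arm) = −60(ω_ring−ω_arm),  ω_ring = 0, ω_sun = 1
34(1−ω_arm) = −60(0−ω_arm)  ⇒  94·ω_arm = 34  ⇒  ω_arm = 17/47
ω_out/ω_in = 17/47

17/47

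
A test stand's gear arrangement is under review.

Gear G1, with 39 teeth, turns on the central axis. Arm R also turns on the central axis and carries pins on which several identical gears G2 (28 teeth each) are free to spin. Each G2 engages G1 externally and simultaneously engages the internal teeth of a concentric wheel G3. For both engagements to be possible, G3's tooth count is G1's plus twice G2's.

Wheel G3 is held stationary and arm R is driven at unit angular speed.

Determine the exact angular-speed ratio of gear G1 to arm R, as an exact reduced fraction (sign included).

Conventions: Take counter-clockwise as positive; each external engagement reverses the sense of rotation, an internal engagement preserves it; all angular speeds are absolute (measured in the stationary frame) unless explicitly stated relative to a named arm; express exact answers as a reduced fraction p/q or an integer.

topology: planetary set — G1 39T / G2 28T / G3 95T, arm = carrier (Willis)
ring teeth: 39 + 2·28 = 95
39(ω_sun−ω_arm) = −95(ω_ring−ω_arm),  ω_ring = 0, ω_arm = 1
ω_sun = 1 − (95/39)(0−1) = 134/39
ω_out/ω_in = 134/39

134/39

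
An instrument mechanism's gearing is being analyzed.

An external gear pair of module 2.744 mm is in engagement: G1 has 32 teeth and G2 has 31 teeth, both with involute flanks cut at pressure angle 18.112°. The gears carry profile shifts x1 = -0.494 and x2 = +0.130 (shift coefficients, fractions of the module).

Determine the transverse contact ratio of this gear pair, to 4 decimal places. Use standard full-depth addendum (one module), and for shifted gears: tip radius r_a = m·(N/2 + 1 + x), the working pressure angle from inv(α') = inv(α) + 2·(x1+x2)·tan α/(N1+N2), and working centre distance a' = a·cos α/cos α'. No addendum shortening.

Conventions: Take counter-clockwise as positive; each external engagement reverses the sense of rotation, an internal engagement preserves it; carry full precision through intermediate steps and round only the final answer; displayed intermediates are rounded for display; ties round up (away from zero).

1.8988

single-mesh involute tooth geometry (32T engaging 31T at module 2.744)
base radii: r_b1 = 41.728585, r_b2 = 40.424567
tip radii: r_a1 = 45.292464, r_a2 = 45.632720
inv(α') = inv(18.112°) + 2·(-0.494+0.130)·tan α/(32+31) = 0.00718856  ⇒  α' = 15.78503°
a' = a·cos α / cos α' = 86.4360·cos 18.112°/cos 15.78503° = 85.372632
action lengths: √(r_a1²−r_b1²) = 17.610579, √(r_a2²−r_b2²) = 21.170724
base pitch p_b = π·m·cos α = 8.193389
CR = (17.610579 + 21.170724 − 85.372632·sin 15.78503°)/8.193389 = 1.898784
contact ratio ≈ 1.8988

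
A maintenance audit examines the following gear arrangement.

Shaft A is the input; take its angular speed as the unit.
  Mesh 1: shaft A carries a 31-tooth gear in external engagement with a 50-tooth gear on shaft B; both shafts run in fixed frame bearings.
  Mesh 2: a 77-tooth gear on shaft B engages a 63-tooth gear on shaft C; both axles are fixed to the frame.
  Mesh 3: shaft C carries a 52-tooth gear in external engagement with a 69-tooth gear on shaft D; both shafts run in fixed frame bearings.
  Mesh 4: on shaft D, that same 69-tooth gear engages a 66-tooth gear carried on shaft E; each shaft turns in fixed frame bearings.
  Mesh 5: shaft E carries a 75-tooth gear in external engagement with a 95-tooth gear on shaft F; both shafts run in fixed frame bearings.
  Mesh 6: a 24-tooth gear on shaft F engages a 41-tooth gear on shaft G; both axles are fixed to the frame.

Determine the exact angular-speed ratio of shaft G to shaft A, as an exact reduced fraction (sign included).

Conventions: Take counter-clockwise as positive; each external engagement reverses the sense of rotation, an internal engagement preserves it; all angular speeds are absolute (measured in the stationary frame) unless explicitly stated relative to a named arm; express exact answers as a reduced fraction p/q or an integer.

3224/11685

class = fixed-axis compound train [6 meshes; 6 ratios multiply, 6 sense flips]
mesh 1 [31T→50T]: running ratio 31/50, sense −
mesh 2 [77T→63T]: running ratio 341/450, sense +
mesh 3 [52T→69T]: running ratio 8866/15525, sense −
mesh 4 [69T→66T]: running ratio 403/675, sense +
mesh 5 [75T→95T]: running ratio 403/855, sense −
mesh 6 [24T→41T]: running ratio 3224/11685, sense +
ω_out/ω_in = 3224/11685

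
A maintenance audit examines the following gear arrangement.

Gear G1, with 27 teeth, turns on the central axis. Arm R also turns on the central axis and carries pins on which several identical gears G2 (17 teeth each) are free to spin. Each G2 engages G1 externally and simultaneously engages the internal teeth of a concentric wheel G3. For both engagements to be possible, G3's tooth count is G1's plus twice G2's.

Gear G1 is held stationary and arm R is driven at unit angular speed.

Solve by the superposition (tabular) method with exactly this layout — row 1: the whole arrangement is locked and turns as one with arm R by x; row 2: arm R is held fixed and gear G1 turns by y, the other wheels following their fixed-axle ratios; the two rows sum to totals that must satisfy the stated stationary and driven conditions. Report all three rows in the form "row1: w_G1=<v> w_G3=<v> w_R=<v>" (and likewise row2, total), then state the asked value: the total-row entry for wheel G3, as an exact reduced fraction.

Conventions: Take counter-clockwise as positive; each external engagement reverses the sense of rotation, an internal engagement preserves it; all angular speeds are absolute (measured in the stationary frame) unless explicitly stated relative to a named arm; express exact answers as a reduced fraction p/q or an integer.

row1: w_G1=1 w_G3=1 w_R=1
row2: w_G1=-1 w_G3=27/61 w_R=0
total: w_G1=0 w_G3=88/61 w_R=1
asked value: 88/61

class = planetary set [G3 = 27+2·17 = 61; Willis about the carrier]
row 1 — lock + rotate with arm: ω_sun = ω_ring = ω_arm = x
row 2: sun turns y, ring = −(27/61)·y, arm 0
boundary: total ω_sun = x + y = 0 and total ω_arm = x = 1  ⇒  y = -1, x = 1
row 2 ring = −(27/61)·(-1) = 27/61
totals (row 1 + row 2): sun 1 + (-1) = 0, ring 1 + 27/61 = 88/61, arm 1 + 0 = 1
asked cell (total, ring) = 88/61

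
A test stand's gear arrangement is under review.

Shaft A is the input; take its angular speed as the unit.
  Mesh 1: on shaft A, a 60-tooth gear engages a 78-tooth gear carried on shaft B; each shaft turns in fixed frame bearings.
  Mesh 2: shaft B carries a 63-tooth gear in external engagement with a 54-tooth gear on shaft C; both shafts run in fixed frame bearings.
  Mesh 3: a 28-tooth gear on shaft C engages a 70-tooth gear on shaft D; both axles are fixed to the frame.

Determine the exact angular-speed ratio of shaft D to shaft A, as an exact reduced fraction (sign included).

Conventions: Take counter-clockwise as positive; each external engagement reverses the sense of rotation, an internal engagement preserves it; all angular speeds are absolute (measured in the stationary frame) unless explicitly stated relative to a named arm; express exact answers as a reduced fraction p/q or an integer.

-14/39

class = fixed-axis compound train [3 meshes; 3 ratios multiply, 3 sense flips]
mesh 1 [60T→78T]: running ratio 10/13, sense −
mesh 2 [63T→54T]: running ratio 35/39, sense +
mesh 3 [28T→70T]: running ratio 14/39, sense −
ω_out/ω_in = -14/39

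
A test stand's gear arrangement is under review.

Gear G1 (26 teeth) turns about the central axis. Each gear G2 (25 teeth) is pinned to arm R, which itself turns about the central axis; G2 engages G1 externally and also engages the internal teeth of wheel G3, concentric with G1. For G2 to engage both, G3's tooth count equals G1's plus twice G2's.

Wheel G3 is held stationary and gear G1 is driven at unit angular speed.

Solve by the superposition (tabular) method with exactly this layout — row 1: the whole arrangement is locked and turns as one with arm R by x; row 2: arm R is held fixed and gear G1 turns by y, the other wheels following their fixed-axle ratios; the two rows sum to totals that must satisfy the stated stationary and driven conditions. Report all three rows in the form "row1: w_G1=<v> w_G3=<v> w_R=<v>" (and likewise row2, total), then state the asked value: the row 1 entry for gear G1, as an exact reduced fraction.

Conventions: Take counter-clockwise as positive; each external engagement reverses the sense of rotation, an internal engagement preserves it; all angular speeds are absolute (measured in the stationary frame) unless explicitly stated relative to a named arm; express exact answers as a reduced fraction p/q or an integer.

row1: w_G1=13/51 w_G3=13/51 w_R=13/51
row2: w_G1=38/51 w_G3=-13/51 w_R=0
total: w_G1=1 w_G3=0 w_R=13/51
asked value: 13/51

planetary set (26T centre, 25T on arm, 76T internal) — Willis relation
row 1: whole set turns with the arm by x
row 2 (arm held, sun turns y): ω_ring = −(26/76)·y, ω_arm = 0
boundary: total ω_ring = x − (26/76)·y = 0 and total ω_sun = x + y = 1  ⇒  y = 38/51, x = 13/51
row 2 ring = −(26/76)·38/51 = -13/51
totals (row 1 + row 2): sun 13/51 + 38/51 = 1, ring 13/51 + (-13/51) = 0, arm 13/51 + 0 = 13/51
asked cell (row1, sun) = 13/51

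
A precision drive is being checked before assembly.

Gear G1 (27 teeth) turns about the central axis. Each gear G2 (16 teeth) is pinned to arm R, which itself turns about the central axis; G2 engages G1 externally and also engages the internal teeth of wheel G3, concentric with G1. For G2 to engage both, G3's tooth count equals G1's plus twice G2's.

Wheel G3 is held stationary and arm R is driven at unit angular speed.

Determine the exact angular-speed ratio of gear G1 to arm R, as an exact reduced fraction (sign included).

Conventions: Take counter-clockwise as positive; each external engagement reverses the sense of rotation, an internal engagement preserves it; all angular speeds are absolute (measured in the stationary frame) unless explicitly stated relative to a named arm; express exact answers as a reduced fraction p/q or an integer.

recognized (axles ride arm R): planetary set, 27/16/59 teeth
ring teeth: 27 + 2·16 = 59
27(ω_sun−ω_arm) = −59(ω_ring−ω_arm),  ω_ring = 0, ω_arm = 1
ω_sun = 1 − (59/27)(0−1) = 86/27
ω_out/ω_in = 86/27

86/27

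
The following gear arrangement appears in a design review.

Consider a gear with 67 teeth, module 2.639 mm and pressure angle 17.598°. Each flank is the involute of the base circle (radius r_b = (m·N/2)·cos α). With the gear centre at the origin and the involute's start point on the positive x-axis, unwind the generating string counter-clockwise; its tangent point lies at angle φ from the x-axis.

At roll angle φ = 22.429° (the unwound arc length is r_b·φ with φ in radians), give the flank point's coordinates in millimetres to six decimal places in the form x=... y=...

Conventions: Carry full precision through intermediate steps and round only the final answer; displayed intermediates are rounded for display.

recognized (one wheel, involute flank): single-mesh tooth geometry, m = 2.639, N = 67
pitch radius r_p = m·N/2 = 2.639·67/2 = 88.406500
base radius r_b = r_p·cos α = 88.406500·cos 17.598° = 84.269184
roll angle φ = 22.429° = 0.39145990 rad
x = r_b·(cos φ + φ·sin φ) = 90.480663
y = r_b·(sin φ − φ·cos φ) = 1.659356

x=90.480663 y=1.659356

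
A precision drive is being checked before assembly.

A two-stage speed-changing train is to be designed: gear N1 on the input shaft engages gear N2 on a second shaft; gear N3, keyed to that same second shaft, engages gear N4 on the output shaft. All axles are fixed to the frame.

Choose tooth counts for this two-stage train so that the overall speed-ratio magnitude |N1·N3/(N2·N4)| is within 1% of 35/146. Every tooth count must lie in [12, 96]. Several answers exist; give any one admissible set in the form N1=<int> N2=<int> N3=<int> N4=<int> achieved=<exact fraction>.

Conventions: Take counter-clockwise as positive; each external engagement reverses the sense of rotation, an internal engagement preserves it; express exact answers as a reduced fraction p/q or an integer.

class = fixed-axis compound train [2-stage, 35/146 wanted]
target = 35/146 in lowest terms: an exact hit needs N1·N3 = k·35 and N2·N4 = k·146 for one integer k, every count in [12, 96]; additionally prefer no 1:1 stage (N1 ≠ N2, N3 ≠ N4)
k = 1…5: no 1:1-free in-range split of k·35 and k·146 into factor pairs; take k = 6
k = 6: N1·N3 = 210 = 14·15, N2·N4 = 876 = 12·73
achieved = 14·15/(12·73) = 35/146; |achieved − target| = 0 ≤ 7/2920 ✓

N1=14 N2=12 N3=15 N4=73 achieved=35/146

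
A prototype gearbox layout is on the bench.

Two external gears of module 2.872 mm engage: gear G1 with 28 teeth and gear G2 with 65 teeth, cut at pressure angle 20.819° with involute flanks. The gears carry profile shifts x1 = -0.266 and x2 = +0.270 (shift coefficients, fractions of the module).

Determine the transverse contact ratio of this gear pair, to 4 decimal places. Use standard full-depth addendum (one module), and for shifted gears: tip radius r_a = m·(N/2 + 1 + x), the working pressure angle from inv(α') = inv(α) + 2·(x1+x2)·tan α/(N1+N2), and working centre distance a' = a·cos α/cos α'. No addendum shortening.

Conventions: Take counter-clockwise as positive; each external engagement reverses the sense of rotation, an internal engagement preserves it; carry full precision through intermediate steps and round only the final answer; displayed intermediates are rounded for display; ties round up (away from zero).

1.6973

recognized (one external pair, fixed centres): single-mesh tooth geometry, m = 2.872, N1 = 28, N2 = 65
base radii: r_b1 = 37.582734, r_b2 = 87.245632
tip radii: r_a1 = 42.316048, r_a2 = 96.987440
inv(α') = inv(20.819°) + 2·(-0.266+0.270)·tan α/(28+65) = 0.01691649  ⇒  α' = 20.83195°
a' = a·cos α / cos α' = 133.5480·cos 20.819°/cos 20.83195° = 133.559485
action lengths: √(r_a1²−r_b1²) = 19.447006, √(r_a2²−r_b2²) = 42.364645
base pitch p_b = π·m·cos α = 8.433546
CR = (19.447006 + 42.364645 − 133.559485·sin 20.83195°)/8.433546 = 1.697284
contact ratio ≈ 1.6973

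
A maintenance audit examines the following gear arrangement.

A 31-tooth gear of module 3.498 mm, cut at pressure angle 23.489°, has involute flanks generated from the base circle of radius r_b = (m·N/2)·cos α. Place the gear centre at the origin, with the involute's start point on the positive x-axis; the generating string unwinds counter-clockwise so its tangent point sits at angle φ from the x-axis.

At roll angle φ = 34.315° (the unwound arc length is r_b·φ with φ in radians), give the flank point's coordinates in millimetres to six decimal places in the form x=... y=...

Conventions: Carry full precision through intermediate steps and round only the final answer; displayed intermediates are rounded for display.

single-mesh involute tooth geometry (31T wheel at module 3.498)
pitch radius r_p = m·N/2 = 3.498·31/2 = 54.219000
base radius r_b = r_p·cos α = 54.219000·cos 23.489° = 49.726230
roll angle φ = 34.315° = 0.59890973 rad
x = r_b·(cos φ + φ·sin φ) = 57.860521
y = r_b·(sin φ − φ·cos φ) = 3.434708

x=57.860521 y=3.434708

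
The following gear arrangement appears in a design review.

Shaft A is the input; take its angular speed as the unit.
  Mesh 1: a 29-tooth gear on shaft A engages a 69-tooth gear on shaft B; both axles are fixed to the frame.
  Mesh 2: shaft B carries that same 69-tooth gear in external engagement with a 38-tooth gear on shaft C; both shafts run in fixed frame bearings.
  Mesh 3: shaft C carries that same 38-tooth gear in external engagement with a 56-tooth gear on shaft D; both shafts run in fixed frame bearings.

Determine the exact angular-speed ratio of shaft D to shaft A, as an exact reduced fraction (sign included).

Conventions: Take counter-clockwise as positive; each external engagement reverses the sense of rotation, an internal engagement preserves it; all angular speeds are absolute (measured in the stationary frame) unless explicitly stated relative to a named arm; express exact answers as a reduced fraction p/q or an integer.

-29/56

class = fixed-axis compound train [3 meshes; 3 ratios multiply, 3 sense flips]
mesh 1 [29T→69T]: running ratio 29/69, sense −
mesh 2 [69T→38T]: running ratio 29/38, sense +
mesh 3 [38T→56T]: running ratio 29/56, sense −
ω_out/ω_in = -29/56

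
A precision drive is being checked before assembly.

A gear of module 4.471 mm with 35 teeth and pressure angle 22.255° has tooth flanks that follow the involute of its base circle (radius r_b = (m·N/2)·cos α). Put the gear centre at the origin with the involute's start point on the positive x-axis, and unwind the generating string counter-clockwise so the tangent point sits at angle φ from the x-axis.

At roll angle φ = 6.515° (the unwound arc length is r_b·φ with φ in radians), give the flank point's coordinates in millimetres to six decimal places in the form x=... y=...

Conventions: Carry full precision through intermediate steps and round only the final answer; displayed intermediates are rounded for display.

topology: single-mesh involute geometry — m = 4.471, N = 35
pitch radius r_p = m·N/2 = 4.471·35/2 = 78.242500
base radius r_b = r_p·cos α = 78.242500·cos 22.255° = 72.414017
roll angle φ = 6.515° = 0.11370820 rad
x = r_b·(cos φ + φ·sin φ) = 72.880646
y = r_b·(sin φ − φ·cos φ) = 0.035442

x=72.880646 y=0.035442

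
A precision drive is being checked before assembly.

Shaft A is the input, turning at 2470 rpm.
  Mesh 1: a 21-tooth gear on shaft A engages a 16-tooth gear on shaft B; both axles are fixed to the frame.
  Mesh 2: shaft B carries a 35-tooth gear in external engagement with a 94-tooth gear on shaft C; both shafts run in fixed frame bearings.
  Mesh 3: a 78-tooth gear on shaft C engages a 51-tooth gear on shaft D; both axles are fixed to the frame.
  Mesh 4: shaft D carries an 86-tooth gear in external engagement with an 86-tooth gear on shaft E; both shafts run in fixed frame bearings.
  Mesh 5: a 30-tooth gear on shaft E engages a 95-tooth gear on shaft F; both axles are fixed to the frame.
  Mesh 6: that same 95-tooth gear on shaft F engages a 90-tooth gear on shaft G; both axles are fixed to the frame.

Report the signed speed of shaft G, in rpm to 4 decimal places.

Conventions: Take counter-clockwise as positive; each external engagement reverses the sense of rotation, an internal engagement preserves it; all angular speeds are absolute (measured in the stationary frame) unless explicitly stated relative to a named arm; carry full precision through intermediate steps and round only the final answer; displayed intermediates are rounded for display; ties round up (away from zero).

+615.3747 rpm

class = fixed-axis compound train [6 meshes; 6 ratios multiply, 6 sense flips]
mesh 1 [21T→16T]: ω = 2470.0000×21/16 = 3241.8750 rpm, sense flips to −
mesh 2 [35T→94T]: ω = 3241.8750×35/94 = 1207.0811 rpm, sense flips to +
mesh 3 [78T→51T]: ω = 1207.0811×78/51 = 1846.1241 rpm, sense flips to −
mesh 4 [86T→86T]: ω = 1846.1241×86/86 = 1846.1241 rpm, sense flips to +
mesh 5 [30T→95T]: ω = 1846.1241×30/95 = 582.9865 rpm, sense flips to −
mesh 6 [95T→90T]: ω = 582.9865×95/90 = 615.3747 rpm, sense flips to +
signed output speed = +615.3747 rpm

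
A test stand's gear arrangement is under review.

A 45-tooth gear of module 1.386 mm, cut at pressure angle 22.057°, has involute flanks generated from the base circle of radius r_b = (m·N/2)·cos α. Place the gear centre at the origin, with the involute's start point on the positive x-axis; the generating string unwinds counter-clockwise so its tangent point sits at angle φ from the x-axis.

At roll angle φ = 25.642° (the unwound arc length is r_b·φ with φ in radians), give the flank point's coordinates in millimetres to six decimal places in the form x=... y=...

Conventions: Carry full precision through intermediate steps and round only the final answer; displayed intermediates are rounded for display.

x=31.653710 y=0.846408

class = single-mesh tooth geometry [base-circle involute, m = 1.386, 45T]
pitch radius r_p = m·N/2 = 1.386·45/2 = 31.185000
base radius r_b = r_p·cos α = 31.185000·cos 22.057° = 28.902592
roll angle φ = 25.642° = 0.44753733 rad
x = r_b·(cos φ + φ·sin φ) = 31.653710
y = r_b·(sin φ − φ·cos φ) = 0.846408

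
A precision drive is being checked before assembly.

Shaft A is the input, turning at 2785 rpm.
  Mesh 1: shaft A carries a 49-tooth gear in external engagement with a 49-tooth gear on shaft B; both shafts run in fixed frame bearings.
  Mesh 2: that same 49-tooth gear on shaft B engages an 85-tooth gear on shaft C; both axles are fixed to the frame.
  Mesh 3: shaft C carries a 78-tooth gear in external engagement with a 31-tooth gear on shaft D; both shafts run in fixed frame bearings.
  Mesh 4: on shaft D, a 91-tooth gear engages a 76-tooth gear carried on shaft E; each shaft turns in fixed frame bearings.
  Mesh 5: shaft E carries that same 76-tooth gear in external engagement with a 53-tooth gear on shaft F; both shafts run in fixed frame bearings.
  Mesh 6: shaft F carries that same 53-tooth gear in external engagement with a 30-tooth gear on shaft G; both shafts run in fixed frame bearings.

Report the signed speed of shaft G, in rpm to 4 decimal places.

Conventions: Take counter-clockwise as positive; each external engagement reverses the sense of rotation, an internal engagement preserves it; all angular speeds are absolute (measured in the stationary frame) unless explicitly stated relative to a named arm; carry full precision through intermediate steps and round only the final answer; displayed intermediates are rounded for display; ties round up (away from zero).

topology: fixed-axis compound train — 6 meshes, A→G
mesh 1 [49T→49T]: ω = 2785.0000×49/49 = 2785.0000 rpm, sense flips to −
mesh 2 [49T→85T]: ω = 2785.0000×49/85 = 1605.4706 rpm, sense flips to +
mesh 3 [78T→31T]: ω = 1605.4706×78/31 = 4039.5712 rpm, sense flips to −
mesh 4 [91T→76T]: ω = 4039.5712×91/76 = 4836.8549 rpm, sense flips to +
mesh 5 [76T→53T]: ω = 4836.8549×76/53 = 6935.8675 rpm, sense flips to −
mesh 6 [53T→30T]: ω = 6935.8675×53/30 = 12253.3658 rpm, sense flips to +
signed output speed = +12253.3658 rpm

+12253.3658 rpm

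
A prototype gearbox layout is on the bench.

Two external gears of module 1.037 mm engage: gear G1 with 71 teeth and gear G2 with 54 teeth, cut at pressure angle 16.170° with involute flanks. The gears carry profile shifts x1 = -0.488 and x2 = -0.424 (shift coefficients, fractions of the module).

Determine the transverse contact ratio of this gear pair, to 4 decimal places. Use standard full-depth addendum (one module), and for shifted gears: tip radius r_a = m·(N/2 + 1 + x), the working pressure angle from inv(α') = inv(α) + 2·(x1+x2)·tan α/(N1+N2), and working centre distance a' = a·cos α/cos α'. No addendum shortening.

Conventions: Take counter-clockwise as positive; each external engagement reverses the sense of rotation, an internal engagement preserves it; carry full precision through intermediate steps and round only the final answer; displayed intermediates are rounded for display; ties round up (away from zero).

class = single-mesh tooth geometry [involute pair 71T × 54T, m = 1.037]
base radii: r_b1 = 35.357144, r_b2 = 26.891349
tip radii: r_a1 = 37.344444, r_a2 = 28.596312
inv(α') = inv(16.170°) + 2·(-0.488-0.424)·tan α/(71+54) = 0.00350833  ⇒  α' = 12.47643°
a' = a·cos α / cos α' = 64.8125·cos 16.170°/cos 12.47643° = 63.754048
action lengths: √(r_a1²−r_b1²) = 12.019976, √(r_a2²−r_b2²) = 9.726479
base pitch p_b = π·m·cos α = 3.128951
CR = (12.019976 + 9.726479 − 63.754048·sin 12.47643°)/3.128951 = 2.548191
contact ratio ≈ 2.5482

2.5482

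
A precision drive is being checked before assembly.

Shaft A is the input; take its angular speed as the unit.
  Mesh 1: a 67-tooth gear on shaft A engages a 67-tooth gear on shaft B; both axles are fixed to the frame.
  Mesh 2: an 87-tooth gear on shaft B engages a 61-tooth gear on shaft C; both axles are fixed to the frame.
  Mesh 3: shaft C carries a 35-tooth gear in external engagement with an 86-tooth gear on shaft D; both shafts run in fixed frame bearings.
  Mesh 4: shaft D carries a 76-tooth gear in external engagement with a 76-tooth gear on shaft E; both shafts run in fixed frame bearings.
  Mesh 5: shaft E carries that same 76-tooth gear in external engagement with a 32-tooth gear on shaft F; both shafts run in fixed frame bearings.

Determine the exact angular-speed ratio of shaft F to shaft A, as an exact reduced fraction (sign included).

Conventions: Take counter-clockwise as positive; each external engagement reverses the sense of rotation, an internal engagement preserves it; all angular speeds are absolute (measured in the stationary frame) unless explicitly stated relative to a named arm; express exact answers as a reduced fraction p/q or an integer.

-57855/41968

class = fixed-axis compound train [5 meshes; 5 ratios multiply, 5 sense flips]
mesh 1 [67T→67T]: running ratio 1, sense −
mesh 2 [87T→61T]: running ratio 87/61, sense +
mesh 3 [35T→86T]: running ratio 3045/5246, sense −
mesh 4 [76T→76T]: running ratio 3045/5246, sense +
mesh 5 [76T→32T]: running ratio 57855/41968, sense −
ω_out/ω_in = -57855/41968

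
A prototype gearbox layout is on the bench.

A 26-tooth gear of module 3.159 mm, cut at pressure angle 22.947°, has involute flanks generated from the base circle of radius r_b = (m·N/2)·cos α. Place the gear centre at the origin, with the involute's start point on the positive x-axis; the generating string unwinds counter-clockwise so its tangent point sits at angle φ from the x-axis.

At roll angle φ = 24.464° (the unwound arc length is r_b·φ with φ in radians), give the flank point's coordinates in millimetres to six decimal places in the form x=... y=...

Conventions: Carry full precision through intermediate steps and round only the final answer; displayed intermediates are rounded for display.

recognized (one wheel, involute flank): single-mesh tooth geometry, m = 3.159, N = 26
pitch radius r_p = m·N/2 = 3.159·26/2 = 41.067000
base radius r_b = r_p·cos α = 41.067000·cos 22.947° = 37.817200
roll angle φ = 24.464° = 0.42697735 rad
x = r_b·(cos φ + φ·sin φ) = 41.108889
y = r_b·(sin φ − φ·cos φ) = 0.963483

x=41.108889 y=0.963483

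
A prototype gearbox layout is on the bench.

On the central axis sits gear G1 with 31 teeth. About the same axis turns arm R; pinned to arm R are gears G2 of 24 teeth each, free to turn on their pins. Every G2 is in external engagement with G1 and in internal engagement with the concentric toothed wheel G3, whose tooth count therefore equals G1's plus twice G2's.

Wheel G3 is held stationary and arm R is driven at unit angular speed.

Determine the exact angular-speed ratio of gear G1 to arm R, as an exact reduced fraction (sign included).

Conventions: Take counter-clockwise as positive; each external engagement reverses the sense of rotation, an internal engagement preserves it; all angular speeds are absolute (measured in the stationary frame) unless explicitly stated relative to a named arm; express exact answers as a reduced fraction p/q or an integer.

recognized (axles ride arm R): planetary set, 31/24/79 teeth
ring teeth: 31 + 2·24 = 79
31(ω_sun−ω_arm) = −79(ω_ring−ω_arm),  ω_ring = 0, ω_arm = 1
ω_sun = 1 − (79/31)(0−1) = 110/31
ω_out/ω_in = 110/31

110/31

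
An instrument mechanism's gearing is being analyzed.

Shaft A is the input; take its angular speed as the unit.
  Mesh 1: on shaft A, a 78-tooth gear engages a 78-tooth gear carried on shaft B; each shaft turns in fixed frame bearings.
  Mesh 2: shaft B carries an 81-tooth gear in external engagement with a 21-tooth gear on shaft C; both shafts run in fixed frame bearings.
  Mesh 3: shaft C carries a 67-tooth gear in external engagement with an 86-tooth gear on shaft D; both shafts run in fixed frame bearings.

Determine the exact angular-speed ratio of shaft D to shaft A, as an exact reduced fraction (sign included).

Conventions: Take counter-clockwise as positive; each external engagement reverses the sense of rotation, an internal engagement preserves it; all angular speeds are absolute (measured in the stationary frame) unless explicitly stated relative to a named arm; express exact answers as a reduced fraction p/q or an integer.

-1809/602

class = fixed-axis compound train [3 meshes; 3 ratios multiply, 3 sense flips]
mesh 1 [78T→78T]: running ratio 1, sense −
mesh 2 [81T→21T]: running ratio 27/7, sense +
mesh 3 [67T→86T]: running ratio 1809/602, sense −
ω_out/ω_in = -1809/602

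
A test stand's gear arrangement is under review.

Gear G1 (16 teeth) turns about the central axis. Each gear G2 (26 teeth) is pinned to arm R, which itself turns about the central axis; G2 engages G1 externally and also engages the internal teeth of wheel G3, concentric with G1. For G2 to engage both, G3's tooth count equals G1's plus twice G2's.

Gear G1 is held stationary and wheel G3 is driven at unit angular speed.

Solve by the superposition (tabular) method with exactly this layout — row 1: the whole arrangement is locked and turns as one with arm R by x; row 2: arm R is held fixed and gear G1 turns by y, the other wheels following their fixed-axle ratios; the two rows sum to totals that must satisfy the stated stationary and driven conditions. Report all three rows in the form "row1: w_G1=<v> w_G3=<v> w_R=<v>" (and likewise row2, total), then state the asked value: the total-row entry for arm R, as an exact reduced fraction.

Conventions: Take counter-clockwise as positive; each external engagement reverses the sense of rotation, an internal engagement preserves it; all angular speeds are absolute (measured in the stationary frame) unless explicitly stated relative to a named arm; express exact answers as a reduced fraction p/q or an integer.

row1: w_G1=17/21 w_G3=17/21 w_R=17/21
row2: w_G1=-17/21 w_G3=4/21 w_R=0
total: w_G1=0 w_G3=1 w_R=17/21
asked value: 17/21

recognized (axles ride arm R): planetary set, 16/26/68 teeth
superposition row 1 [locked train]: every member turns x
row 2 (arm held, sun turns y): ω_ring = −(16/68)·y, ω_arm = 0
boundary: total ω_sun = x + y = 0 and total ω_ring = x − (16/68)·y = 1  ⇒  y = -17/21, x = 17/21
row 2 ring = −(16/68)·(-17/21) = 4/21
totals (row 1 + row 2): sun 17/21 + (-17/21) = 0, ring 17/21 + 4/21 = 1, arm 17/21 + 0 = 17/21
asked cell (total, arm) = 17/21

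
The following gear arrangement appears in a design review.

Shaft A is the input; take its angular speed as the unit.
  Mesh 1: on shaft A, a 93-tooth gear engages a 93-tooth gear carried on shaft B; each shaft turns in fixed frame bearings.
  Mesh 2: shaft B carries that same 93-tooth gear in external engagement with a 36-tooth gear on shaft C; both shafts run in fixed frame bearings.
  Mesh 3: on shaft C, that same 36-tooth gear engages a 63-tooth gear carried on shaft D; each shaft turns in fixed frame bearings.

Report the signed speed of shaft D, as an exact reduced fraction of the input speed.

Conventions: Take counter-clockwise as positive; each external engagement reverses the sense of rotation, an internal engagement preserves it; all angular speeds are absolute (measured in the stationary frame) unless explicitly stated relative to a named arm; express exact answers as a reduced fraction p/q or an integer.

3-mesh fixed-axis compound train (all bearings frame-fixed)
mesh 1 [93T→93T]: |ω|/ω_in = 1×93/93 = 1, sense flips to −
mesh 2 [93T→36T]: |ω|/ω_in = 1×93/36 = 31/12, sense flips to +
mesh 3 [36T→63T]: |ω|/ω_in = (31/12)×36/63 = 31/21, sense flips to −
signed output speed (× input speed) = -31/21

-31/21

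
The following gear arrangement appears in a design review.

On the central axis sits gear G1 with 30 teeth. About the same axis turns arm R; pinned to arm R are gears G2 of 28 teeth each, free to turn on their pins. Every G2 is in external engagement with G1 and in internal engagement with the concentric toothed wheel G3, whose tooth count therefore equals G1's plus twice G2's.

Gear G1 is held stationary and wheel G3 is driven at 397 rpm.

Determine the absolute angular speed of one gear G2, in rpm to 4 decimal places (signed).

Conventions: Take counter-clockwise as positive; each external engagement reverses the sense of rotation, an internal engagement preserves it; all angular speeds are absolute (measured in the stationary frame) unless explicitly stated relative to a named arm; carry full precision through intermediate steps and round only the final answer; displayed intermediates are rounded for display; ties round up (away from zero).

recognized (axles ride arm R): planetary set, 30/28/86 teeth
normalise by the input: solve with ω_ring = 1, then scale by 397 rpm
ring teeth: 30 + 2·28 = 86
30(ω_sun−ω_arm) = −86(ω_ring−ω_arm),  ω_sun = 0, ω_ring = 1
30(0−ω_arm) = −86(1−ω_arm)  ⇒  116·ω_arm = 86  ⇒  ω_arm = 43/58
sun–planet mesh: 30·(0−43/58) = −28·(ω_p−ω_arm)  ⇒  ω_p−ω_arm = 645/812
ω_p = 43/58 + 645/812 = 43/28
scale: ω_p = 43/28 × 397 rpm = +609.6786 rpm

+609.6786 rpm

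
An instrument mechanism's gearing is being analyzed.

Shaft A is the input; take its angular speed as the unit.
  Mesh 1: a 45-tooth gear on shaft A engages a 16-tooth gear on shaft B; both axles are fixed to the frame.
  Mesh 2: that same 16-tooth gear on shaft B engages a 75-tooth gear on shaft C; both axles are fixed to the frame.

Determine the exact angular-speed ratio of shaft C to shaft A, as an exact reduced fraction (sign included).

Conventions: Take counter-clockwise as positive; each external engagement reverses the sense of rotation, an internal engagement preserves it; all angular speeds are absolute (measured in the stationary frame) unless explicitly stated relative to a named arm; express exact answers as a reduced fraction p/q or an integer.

3/5

class = fixed-axis compound train [2 meshes; 2 ratios multiply, 2 sense flips]
mesh 1 [45T→16T]: running ratio 45/16, sense −
mesh 2 [16T→75T]: running ratio 3/5, sense +
ω_out/ω_in = 3/5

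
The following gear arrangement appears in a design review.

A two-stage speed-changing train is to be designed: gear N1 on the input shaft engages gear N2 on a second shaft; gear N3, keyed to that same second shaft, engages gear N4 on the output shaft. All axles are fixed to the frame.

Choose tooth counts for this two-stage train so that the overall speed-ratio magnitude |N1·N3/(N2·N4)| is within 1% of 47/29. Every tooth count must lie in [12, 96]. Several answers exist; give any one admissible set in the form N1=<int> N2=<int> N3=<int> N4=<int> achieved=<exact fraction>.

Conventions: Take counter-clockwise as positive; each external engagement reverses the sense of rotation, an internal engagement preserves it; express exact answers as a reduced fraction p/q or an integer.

N1=12 N2=29 N3=47 N4=12 achieved=47/29

topology: fixed-axis compound train — 2 stages, target 47/29
target = 47/29 in lowest terms: an exact hit needs N1·N3 = k·47 and N2·N4 = k·29 for one integer k, every count in [12, 96]; additionally prefer no 1:1 stage (N1 ≠ N2, N3 ≠ N4)
k = 1…11: no 1:1-free in-range split of k·47 and k·29 into factor pairs; take k = 12
k = 12: N1·N3 = 564 = 12·47, N2·N4 = 348 = 29·12
achieved = 12·47/(29·12) = 47/29; |achieved − target| = 0 ≤ 47/2900 ✓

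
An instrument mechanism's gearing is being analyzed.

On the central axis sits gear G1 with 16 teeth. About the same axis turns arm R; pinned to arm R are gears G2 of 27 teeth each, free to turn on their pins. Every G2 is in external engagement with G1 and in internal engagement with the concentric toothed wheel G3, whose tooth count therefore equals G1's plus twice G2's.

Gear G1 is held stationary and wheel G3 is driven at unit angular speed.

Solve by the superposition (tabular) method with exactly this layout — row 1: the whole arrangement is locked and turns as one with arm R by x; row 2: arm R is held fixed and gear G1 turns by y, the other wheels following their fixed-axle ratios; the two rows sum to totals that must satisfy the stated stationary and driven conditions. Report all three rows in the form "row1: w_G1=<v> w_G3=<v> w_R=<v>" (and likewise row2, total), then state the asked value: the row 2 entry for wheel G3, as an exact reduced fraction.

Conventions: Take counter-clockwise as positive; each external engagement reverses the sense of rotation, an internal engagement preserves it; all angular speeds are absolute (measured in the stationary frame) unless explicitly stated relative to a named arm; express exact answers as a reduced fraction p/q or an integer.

planetary set (16T centre, 27T on arm, 70T internal) — Willis relation
superposition row 1 [locked train]: every member turns x
row 2: sun turns y, ring = −(16/70)·y, arm 0
boundary: total ω_sun = x + y = 0 and total ω_ring = x − (16/70)·y = 1  ⇒  y = -35/43, x = 35/43
row 2 ring = −(16/70)·(-35/43) = 8/43
totals (row 1 + row 2): sun 35/43 + (-35/43) = 0, ring 35/43 + 8/43 = 1, arm 35/43 + 0 = 35/43
asked cell (row2, ring) = 8/43

row1: w_G1=35/43 w_G3=35/43 w_R=35/43
row2: w_G1=-35/43 w_G3=8/43 w_R=0
total: w_G1=0 w_G3=1 w_R=35/43
asked value: 8/43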